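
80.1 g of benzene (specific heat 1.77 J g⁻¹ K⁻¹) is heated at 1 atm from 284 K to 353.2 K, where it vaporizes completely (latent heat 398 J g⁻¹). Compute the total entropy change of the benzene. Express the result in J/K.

ΔS = 121 J/K

Warming step: ΔS₁ = m c ln(T_tr/T_i) = 80.1 × 1.77 × ln(353.2/284) = 30.92 J/K.
Phase change: ΔS₂ = +mL/T_tr = 80.1 × 398 / 353.2 = 90.26 J/K.
ΔS_total = (30.92) + (90.26) = 121 J/K.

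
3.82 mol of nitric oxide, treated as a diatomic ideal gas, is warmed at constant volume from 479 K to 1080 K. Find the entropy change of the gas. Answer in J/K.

ΔS = 64.6 J/K

At constant volume, ΔS = nC_V ln(T₂/T₁) with C_V = 5R/2 = 20.79 J mol⁻¹ K⁻¹.
ΔS = 3.82 × 20.79 × ln(1080/479) = 64.6 J/K.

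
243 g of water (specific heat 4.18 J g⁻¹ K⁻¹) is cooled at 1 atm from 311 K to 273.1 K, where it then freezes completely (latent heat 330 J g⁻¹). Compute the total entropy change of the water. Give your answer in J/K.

ΔS = -426 J/K

Cooling step: ΔS₁ = m c ln(T_tr/T_i) = 243 × 4.18 × ln(273.1/311) = -132 J/K.
Phase change: ΔS₂ = −mL/T_tr = −243 × 330 / 273.1 = -293.6 J/K.
ΔS_total = (-132) + (-293.6) = -426 J/K.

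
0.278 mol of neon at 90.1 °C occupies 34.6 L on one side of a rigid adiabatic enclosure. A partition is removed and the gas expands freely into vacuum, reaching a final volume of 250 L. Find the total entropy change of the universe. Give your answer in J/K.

ΔS_universe = 4.57 J/K

No heat is exchanged and no work is done, so the ideal-gas temperature stays constant.
Entropy is a state function; using a reversible isothermal path, ΔS_gas = nR ln(V₂/V₁) = 0.278 × 8.314 × ln(250/34.6) = 4.57 J/K.
The insulated surroundings exchange no heat, so ΔS_surr = 0 and ΔS_universe = ΔS_gas.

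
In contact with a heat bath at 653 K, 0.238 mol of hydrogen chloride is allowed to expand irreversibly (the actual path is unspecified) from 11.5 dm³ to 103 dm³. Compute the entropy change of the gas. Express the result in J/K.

Entropy is a state function, so ΔS_gas depends only on the end states.
For an isothermal ideal gas ΔS_gas = nR ln(V₂/V₁) = 0.238 × 8.314 × ln(103/11.5) = 4.34 J/K.

ΔS_gas = 4.34 J/K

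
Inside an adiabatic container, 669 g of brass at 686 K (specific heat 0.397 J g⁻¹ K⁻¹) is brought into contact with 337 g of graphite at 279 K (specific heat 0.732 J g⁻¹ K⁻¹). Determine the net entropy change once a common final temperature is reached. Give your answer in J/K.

ΔS_total = 49.6 J/K

Energy balance: T_f = (m₁c₁T₁ + m₂c₂T₂)/(m₁c₁ + m₂c₂) = 490.01 K.
ΔS₁ = m₁c₁ ln(T_f/T₁) = 265.593 × ln(490.01/686) = -89.358 J/K.
ΔS₂ = m₂c₂ ln(T_f/T₂) = 246.684 × ln(490.01/279) = 138.94 J/K.
ΔS_total = -89.358 + 138.94 = 49.6 J/K.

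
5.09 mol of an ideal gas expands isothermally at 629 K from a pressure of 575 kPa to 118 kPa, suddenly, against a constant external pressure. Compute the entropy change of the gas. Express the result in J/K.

ΔS_gas = 67 J/K

Entropy is a state function, so ΔS_gas depends only on the end states.
For an isothermal ideal gas ΔS_gas = nR ln(P₁/P₂) = 5.09 × 8.314 × ln(575/118) = 67 J/K.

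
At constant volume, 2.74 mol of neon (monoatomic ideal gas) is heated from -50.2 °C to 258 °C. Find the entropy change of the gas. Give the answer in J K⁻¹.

ΔS = 29.7 J/K

In kelvin: T₁ = 222.95 K, T₂ = 531.15 K. At constant volume, ΔS = nC_V ln(T₂/T₁) with C_V = 3R/2 = 12.47 J mol⁻¹ K⁻¹.
ΔS = 2.74 × 12.47 × ln(531.15/222.95) = 29.7 J/K.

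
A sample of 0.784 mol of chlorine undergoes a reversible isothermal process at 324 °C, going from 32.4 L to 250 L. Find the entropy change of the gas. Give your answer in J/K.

ΔS_gas = 13.3 J/K

For an isothermal ideal gas ΔS_gas = nR ln(V₂/V₁) = 0.784 × 8.314 × ln(250/32.4) = 13.3 J/K.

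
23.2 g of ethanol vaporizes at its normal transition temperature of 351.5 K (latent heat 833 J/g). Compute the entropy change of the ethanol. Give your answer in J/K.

ΔS = 55 J/K

Heat absorbed by the substance: Q = mL = 23.2 × 833 = 19325.6 J.
At constant T, ΔS = Q_rev/T = 19325.6 / 351.5 = 55 J/K.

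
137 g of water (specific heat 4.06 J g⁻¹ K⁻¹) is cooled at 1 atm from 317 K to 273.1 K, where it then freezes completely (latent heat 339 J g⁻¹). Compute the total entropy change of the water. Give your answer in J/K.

Cooling step: ΔS₁ = m c ln(T_tr/T_i) = 137 × 4.06 × ln(273.1/317) = -82.91 J/K.
Phase change: ΔS₂ = −mL/T_tr = −137 × 339 / 273.1 = -170.1 J/K.
ΔS_total = (-82.91) + (-170.1) = -253 J/K.

ΔS = -253 J/K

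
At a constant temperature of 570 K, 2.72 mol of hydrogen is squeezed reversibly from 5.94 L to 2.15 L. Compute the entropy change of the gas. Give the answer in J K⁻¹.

For an isothermal ideal gas ΔS_gas = nR ln(V₂/V₁) = 2.72 × 8.314 × ln(2.15/5.94) = -23 J/K.

ΔS_gas = -23 J/K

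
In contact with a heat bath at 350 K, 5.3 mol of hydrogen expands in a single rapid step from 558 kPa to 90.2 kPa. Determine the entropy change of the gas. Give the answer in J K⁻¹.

Entropy is a state function, so ΔS_gas depends only on the end states.
For an isothermal ideal gas ΔS_gas = nR ln(P₁/P₂) = 5.3 × 8.314 × ln(558/90.2) = 80.3 J/K.

ΔS_gas = 80.3 J/K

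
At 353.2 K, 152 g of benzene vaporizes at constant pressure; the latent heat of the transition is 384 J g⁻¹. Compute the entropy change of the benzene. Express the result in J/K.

Heat absorbed by the substance: Q = mL = 152 × 384 = 58368 J.
At constant T, ΔS = Q_rev/T = 58368 / 353.2 = 165 J/K.

ΔS = 165 J/K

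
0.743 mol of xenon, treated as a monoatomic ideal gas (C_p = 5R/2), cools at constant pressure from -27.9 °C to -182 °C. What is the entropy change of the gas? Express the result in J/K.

ΔS = -15.3 J/K

In kelvin: T₁ = 245.25 K, T₂ = 91.15 K. At constant pressure, ΔS = nC_p ln(T₂/T₁) with C_p = 5R/2 = 20.79 J mol⁻¹ K⁻¹.
ΔS = 0.743 × 20.79 × ln(91.15/245.25) = -15.3 J/K.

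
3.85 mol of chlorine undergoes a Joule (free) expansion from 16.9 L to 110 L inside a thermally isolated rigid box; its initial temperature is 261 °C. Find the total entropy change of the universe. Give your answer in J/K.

No heat is exchanged and no work is done, so the ideal-gas temperature stays constant.
Entropy is a state function; using a reversible isothermal path, ΔS_gas = nR ln(V₂/V₁) = 3.85 × 8.314 × ln(110/16.9) = 60 J/K.
The insulated surroundings exchange no heat, so ΔS_surr = 0 and ΔS_universe = ΔS_gas.

ΔS_universe = 60 J/K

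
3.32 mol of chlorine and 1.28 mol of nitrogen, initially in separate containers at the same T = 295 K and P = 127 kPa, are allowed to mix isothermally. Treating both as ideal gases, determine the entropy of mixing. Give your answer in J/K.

Mole fractions: x_A = 3.32/4.6 = 0.722, x_B = 0.278.
ΔS_mix = −R(n_A ln x_A + n_B ln x_B) = −8.314 × (3.32 ln 0.722 + 1.28 ln 0.278) = 22.6 J/K.

ΔS_mix = 22.6 J/K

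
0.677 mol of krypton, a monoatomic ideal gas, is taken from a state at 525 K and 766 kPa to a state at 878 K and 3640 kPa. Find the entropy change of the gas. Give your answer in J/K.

ΔS = -1.54 J/K

ΔS = nC_p ln(T₂/T₁) − nR ln(P₂/P₁), with C_p = 5R/2 = 20.79 J mol⁻¹ K⁻¹ for a monoatomic ideal gas.
ΔS = 0.677 × [20.79 × ln(878/525) − 8.314 × ln(3640/766)] = -1.54 J/K.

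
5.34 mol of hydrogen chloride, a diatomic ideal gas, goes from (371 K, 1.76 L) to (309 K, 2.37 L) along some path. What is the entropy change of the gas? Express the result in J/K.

Entropy is a state function: ΔS = nC_V ln(T₂/T₁) + nR ln(V₂/V₁), with C_V = 5R/2 = 20.79 J mol⁻¹ K⁻¹ for a diatomic ideal gas.
ΔS = 5.34 × [20.79 × ln(309/371) + 8.314 × ln(2.37/1.76)] = -7.08 J/K.

ΔS = -7.08 J/K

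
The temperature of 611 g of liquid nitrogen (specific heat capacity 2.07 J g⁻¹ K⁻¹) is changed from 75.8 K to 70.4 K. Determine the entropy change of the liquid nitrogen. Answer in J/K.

ΔS = ∫dQ_rev/T = m c ln(T₂/T₁) = 611 × 2.07 × ln(70.4/75.8) = -93.5 J/K.

ΔS = -93.5 J/K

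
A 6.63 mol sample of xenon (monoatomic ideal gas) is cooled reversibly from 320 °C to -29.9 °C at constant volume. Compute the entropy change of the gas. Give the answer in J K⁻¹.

ΔS = -73.7 J/K

In kelvin: T₁ = 593.15 K, T₂ = 243.25 K. At constant volume, ΔS = nC_V ln(T₂/T₁) with C_V = 3R/2 = 12.47 J mol⁻¹ K⁻¹.
ΔS = 6.63 × 12.47 × ln(243.25/593.15) = -73.7 J/K.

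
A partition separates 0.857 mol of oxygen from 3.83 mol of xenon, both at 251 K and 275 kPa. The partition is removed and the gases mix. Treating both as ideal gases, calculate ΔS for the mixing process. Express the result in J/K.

ΔS_mix = 18.5 J/K

Mole fractions: x_A = 0.857/4.69 = 0.183, x_B = 0.817.
ΔS_mix = −R(n_A ln x_A + n_B ln x_B) = −8.314 × (0.857 ln 0.183 + 3.83 ln 0.817) = 18.5 J/K.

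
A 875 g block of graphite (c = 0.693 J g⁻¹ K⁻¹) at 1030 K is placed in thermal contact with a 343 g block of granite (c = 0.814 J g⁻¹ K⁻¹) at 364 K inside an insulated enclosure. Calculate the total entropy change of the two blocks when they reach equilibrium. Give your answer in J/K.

ΔS_total = 88.5 J/K

Energy balance: T_f = (m₁c₁T₁ + m₂c₂T₂)/(m₁c₁ + m₂c₂) = 820.03 K.
ΔS₁ = m₁c₁ ln(T_f/T₁) = 606.375 × ln(820.03/1030) = -138.24 J/K.
ΔS₂ = m₂c₂ ln(T_f/T₂) = 279.202 × ln(820.03/364) = 226.76 J/K.
ΔS_total = -138.24 + 226.76 = 88.5 J/K.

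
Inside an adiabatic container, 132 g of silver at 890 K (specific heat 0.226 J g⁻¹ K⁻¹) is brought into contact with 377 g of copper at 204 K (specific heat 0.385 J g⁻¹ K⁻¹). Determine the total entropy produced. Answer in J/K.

ΔS_total = 35.4 J/K

Energy balance: T_f = (m₁c₁T₁ + m₂c₂T₂)/(m₁c₁ + m₂c₂) = 320.96 K.
ΔS₁ = m₁c₁ ln(T_f/T₁) = 29.832 × ln(320.96/890) = -30.43 J/K.
ΔS₂ = m₂c₂ ln(T_f/T₂) = 145.145 × ln(320.96/204) = 65.78 J/K.
ΔS_total = -30.43 + 65.78 = 35.4 J/K.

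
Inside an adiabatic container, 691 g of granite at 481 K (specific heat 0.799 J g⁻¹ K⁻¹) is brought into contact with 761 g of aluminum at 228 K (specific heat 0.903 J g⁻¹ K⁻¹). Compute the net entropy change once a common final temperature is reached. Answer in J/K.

Energy balance: T_f = (m₁c₁T₁ + m₂c₂T₂)/(m₁c₁ + m₂c₂) = 340.71 K.
ΔS₁ = m₁c₁ ln(T_f/T₁) = 552.109 × ln(340.71/481) = -190.38 J/K.
ΔS₂ = m₂c₂ ln(T_f/T₂) = 687.183 × ln(340.71/228) = 276.04 J/K.
ΔS_total = -190.38 + 276.04 = 85.7 J/K.

ΔS_total = 85.7 J/K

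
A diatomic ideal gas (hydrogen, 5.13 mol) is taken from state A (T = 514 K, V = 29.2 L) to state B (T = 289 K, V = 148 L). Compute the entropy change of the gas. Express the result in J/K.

Entropy is a state function: ΔS = nC_V ln(T₂/T₁) + nR ln(V₂/V₁), with C_V = 5R/2 = 20.79 J mol⁻¹ K⁻¹ for a diatomic ideal gas.
ΔS = 5.13 × [20.79 × ln(289/514) + 8.314 × ln(148/29.2)] = 7.83 J/K.

ΔS = 7.83 J/K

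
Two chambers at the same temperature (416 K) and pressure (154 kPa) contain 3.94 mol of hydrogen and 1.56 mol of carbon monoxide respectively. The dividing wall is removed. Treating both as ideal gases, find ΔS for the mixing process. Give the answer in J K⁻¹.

Mole fractions: x_A = 3.94/5.5 = 0.716, x_B = 0.284.
ΔS_mix = −R(n_A ln x_A + n_B ln x_B) = −8.314 × (3.94 ln 0.716 + 1.56 ln 0.284) = 27.3 J/K.

ΔS_mix = 27.3 J/K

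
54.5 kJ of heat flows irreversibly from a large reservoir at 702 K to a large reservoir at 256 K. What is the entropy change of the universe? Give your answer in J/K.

ΔS_hot = −Q/T_H = −54500/702 = -77.64 J/K and ΔS_cold = +Q/T_C = 54500/256 = 212.9 J/K.
ΔS_total = -77.64 + 212.9 = 135 J/K, positive as the second law requires.

ΔS_total = 135 J/K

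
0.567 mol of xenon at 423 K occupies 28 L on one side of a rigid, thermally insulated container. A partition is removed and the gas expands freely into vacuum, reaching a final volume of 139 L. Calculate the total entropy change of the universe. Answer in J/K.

ΔS_universe = 7.55 J/K

No heat is exchanged and no work is done, so the ideal-gas temperature stays constant.
Entropy is a state function; using a reversible isothermal path, ΔS_gas = nR ln(V₂/V₁) = 0.567 × 8.314 × ln(139/28) = 7.55 J/K.
The insulated surroundings exchange no heat, so ΔS_surr = 0 and ΔS_universe = ΔS_gas.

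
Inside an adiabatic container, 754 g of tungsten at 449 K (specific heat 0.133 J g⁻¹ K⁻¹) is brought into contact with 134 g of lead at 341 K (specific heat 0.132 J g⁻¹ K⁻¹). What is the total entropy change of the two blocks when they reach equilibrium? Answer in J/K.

ΔS_total = 0.533 J/K

Energy balance: T_f = (m₁c₁T₁ + m₂c₂T₂)/(m₁c₁ + m₂c₂) = 432.81 K.
ΔS₁ = m₁c₁ ln(T_f/T₁) = 100.282 × ln(432.81/449) = -3.6835 J/K.
ΔS₂ = m₂c₂ ln(T_f/T₂) = 17.688 × ln(432.81/341) = 4.217 J/K.
ΔS_total = -3.6835 + 4.217 = 0.533 J/K.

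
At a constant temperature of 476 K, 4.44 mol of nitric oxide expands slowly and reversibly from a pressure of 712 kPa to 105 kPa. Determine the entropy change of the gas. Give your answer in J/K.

For an isothermal ideal gas ΔS_gas = nR ln(P₁/P₂) = 4.44 × 8.314 × ln(712/105) = 70.7 J/K.

ΔS_gas = 70.7 J/K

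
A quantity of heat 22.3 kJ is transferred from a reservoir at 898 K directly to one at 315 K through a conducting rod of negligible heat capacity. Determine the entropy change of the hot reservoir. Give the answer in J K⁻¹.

ΔS_hot = -24.8 J/K

The hot reservoir loses heat Q, so ΔS_hot = −Q/T_H = −22300/898 = -24.8 J/K.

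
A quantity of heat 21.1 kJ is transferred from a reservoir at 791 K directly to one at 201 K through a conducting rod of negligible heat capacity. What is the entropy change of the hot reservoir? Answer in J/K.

The hot reservoir loses heat Q, so ΔS_hot = −Q/T_H = −21100/791 = -26.7 J/K.

ΔS_hot = -26.7 J/K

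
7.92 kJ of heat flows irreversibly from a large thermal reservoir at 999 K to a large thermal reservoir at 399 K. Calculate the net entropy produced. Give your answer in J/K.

ΔS_hot = −Q/T_H = −7920/999 = -7.928 J/K and ΔS_cold = +Q/T_C = 7920/399 = 19.85 J/K.
ΔS_total = -7.928 + 19.85 = 11.9 J/K, positive as the second law requires.

ΔS_total = 11.9 J/K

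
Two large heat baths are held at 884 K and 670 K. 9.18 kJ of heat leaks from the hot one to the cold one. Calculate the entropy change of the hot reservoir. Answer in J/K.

The hot reservoir loses heat Q, so ΔS_hot = −Q/T_H = −9180/884 = -10.4 J/K.

ΔS_hot = -10.4 J/K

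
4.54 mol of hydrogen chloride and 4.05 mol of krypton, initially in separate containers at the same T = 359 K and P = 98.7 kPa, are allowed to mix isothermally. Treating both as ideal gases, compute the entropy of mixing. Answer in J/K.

Mole fractions: x_A = 4.54/8.59 = 0.529, x_B = 0.471.
ΔS_mix = −R(n_A ln x_A + n_B ln x_B) = −8.314 × (4.54 ln 0.529 + 4.05 ln 0.471) = 49.4 J/K.

ΔS_mix = 49.4 J/K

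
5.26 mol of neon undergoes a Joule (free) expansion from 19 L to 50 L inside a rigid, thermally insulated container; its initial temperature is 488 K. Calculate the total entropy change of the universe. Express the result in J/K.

ΔS_universe = 42.3 J/K

For an ideal gas in free expansion Q = 0 and W = 0, so T is unchanged.
Entropy is a state function; using a reversible isothermal path, ΔS_gas = nR ln(V₂/V₁) = 5.26 × 8.314 × ln(50/19) = 42.3 J/K.
The insulated surroundings exchange no heat, so ΔS_surr = 0 and ΔS_universe = ΔS_gas.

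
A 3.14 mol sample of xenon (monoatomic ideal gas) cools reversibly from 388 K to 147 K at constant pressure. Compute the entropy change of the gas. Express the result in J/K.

ΔS = -63.3 J/K

At constant pressure, ΔS = nC_p ln(T₂/T₁) with C_p = 5R/2 = 20.79 J mol⁻¹ K⁻¹.
ΔS = 3.14 × 20.79 × ln(147/388) = -63.3 J/K.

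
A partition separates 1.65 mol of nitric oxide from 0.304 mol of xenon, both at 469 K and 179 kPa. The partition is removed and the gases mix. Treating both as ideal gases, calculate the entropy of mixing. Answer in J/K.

ΔS_mix = 7.02 J/K

Mole fractions: x_A = 1.65/1.95 = 0.844, x_B = 0.156.
ΔS_mix = −R(n_A ln x_A + n_B ln x_B) = −8.314 × (1.65 ln 0.844 + 0.304 ln 0.156) = 7.02 J/K.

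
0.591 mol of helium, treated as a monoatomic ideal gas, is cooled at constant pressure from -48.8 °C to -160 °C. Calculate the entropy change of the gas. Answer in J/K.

ΔS = -8.41 J/K

In kelvin: T₁ = 224.35 K, T₂ = 113.15 K. At constant pressure, ΔS = nC_p ln(T₂/T₁) with C_p = 5R/2 = 20.79 J mol⁻¹ K⁻¹.
ΔS = 0.591 × 20.79 × ln(113.15/224.35) = -8.41 J/K.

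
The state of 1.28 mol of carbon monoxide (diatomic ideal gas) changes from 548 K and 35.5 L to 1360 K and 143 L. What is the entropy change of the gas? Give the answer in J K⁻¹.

Entropy is a state function: ΔS = nC_V ln(T₂/T₁) + nR ln(V₂/V₁), with C_V = 5R/2 = 20.79 J mol⁻¹ K⁻¹ for a diatomic ideal gas.
ΔS = 1.28 × [20.79 × ln(1360/548) + 8.314 × ln(143/35.5)] = 39 J/K.

ΔS = 39 J/K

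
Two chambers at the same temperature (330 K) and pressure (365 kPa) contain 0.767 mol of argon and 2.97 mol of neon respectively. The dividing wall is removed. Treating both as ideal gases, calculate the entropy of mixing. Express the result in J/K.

ΔS_mix = 15.8 J/K

Mole fractions: x_A = 0.767/3.74 = 0.205, x_B = 0.795.
ΔS_mix = −R(n_A ln x_A + n_B ln x_B) = −8.314 × (0.767 ln 0.205 + 2.97 ln 0.795) = 15.8 J/K.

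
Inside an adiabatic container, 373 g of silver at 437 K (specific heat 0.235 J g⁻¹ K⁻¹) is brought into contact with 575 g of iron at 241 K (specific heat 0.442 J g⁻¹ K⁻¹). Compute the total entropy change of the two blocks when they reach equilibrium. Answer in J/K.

ΔS_total = 12.6 J/K

Energy balance: T_f = (m₁c₁T₁ + m₂c₂T₂)/(m₁c₁ + m₂c₂) = 291.26 K.
ΔS₁ = m₁c₁ ln(T_f/T₁) = 87.655 × ln(291.26/437) = -35.56 J/K.
ΔS₂ = m₂c₂ ln(T_f/T₂) = 254.15 × ln(291.26/241) = 48.14 J/K.
ΔS_total = -35.56 + 48.14 = 12.6 J/K.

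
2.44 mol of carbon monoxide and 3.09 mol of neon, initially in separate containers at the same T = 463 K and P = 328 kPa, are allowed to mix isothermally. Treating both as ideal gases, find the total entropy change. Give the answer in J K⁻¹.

ΔS_mix = 31.6 J/K

Mole fractions: x_A = 2.44/5.53 = 0.441, x_B = 0.559.
ΔS_mix = −R(n_A ln x_A + n_B ln x_B) = −8.314 × (2.44 ln 0.441 + 3.09 ln 0.559) = 31.6 J/K.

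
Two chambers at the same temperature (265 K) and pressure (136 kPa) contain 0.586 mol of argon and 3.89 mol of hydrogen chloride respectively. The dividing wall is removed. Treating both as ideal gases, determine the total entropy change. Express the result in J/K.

Mole fractions: x_A = 0.586/4.48 = 0.131, x_B = 0.869.
ΔS_mix = −R(n_A ln x_A + n_B ln x_B) = −8.314 × (0.586 ln 0.131 + 3.89 ln 0.869) = 14.4 J/K.

ΔS_mix = 14.4 J/K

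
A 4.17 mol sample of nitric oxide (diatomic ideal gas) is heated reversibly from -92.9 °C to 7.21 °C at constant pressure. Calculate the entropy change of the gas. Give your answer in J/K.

ΔS = 53.6 J/K

In kelvin: T₁ = 180.25 K, T₂ = 280.36 K. At constant pressure, ΔS = nC_p ln(T₂/T₁) with C_p = 7R/2 = 29.1 J mol⁻¹ K⁻¹.
ΔS = 4.17 × 29.1 × ln(280.36/180.25) = 53.6 J/K.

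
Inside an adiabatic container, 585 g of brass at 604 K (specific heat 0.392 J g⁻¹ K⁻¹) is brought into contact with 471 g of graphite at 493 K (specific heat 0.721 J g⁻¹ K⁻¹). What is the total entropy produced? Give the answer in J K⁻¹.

Energy balance: T_f = (m₁c₁T₁ + m₂c₂T₂)/(m₁c₁ + m₂c₂) = 537.74 K.
ΔS₁ = m₁c₁ ln(T_f/T₁) = 229.32 × ln(537.74/604) = -26.65 J/K.
ΔS₂ = m₂c₂ ln(T_f/T₂) = 339.591 × ln(537.74/493) = 29.5 J/K.
ΔS_total = -26.65 + 29.5 = 2.85 J/K.

ΔS_total = 2.85 J/K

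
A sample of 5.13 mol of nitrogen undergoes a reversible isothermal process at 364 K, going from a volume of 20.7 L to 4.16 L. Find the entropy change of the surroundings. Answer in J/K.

For an isothermal ideal gas ΔS_gas = nR ln(V₂/V₁) = 5.13 × 8.314 × ln(4.16/20.7) = -68.4 J/K.
The process is reversible, so ΔS_surr = −ΔS_gas = 68.4 J/K and ΔS_universe = 0.

ΔS_surr = 68.4 J/K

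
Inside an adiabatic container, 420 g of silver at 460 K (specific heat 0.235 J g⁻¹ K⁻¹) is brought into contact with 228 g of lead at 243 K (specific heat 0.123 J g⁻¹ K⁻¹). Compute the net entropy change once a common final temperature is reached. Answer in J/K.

ΔS_total = 3.92 J/K

Energy balance: T_f = (m₁c₁T₁ + m₂c₂T₂)/(m₁c₁ + m₂c₂) = 411.99 K.
ΔS₁ = m₁c₁ ln(T_f/T₁) = 98.7 × ln(411.99/460) = -10.881 J/K.
ΔS₂ = m₂c₂ ln(T_f/T₂) = 28.044 × ln(411.99/243) = 14.805 J/K.
ΔS_total = -10.881 + 14.805 = 3.92 J/K.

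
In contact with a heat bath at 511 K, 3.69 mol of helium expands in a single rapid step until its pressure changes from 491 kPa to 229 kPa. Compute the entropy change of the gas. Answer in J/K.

ΔS_gas = 23.4 J/K

Entropy is a state function, so ΔS_gas depends only on the end states.
For an isothermal ideal gas ΔS_gas = nR ln(P₁/P₂) = 3.69 × 8.314 × ln(491/229) = 23.4 J/K.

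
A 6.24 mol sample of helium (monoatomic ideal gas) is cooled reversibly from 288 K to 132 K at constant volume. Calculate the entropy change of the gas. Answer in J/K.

At constant volume, ΔS = nC_V ln(T₂/T₁) with C_V = 3R/2 = 12.47 J mol⁻¹ K⁻¹.
ΔS = 6.24 × 12.47 × ln(132/288) = -60.7 J/K.

ΔS = -60.7 J/K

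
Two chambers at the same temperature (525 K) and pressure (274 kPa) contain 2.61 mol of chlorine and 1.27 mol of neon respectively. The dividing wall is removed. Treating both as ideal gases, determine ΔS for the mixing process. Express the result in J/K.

ΔS_mix = 20.4 J/K

Mole fractions: x_A = 2.61/3.88 = 0.673, x_B = 0.327.
ΔS_mix = −R(n_A ln x_A + n_B ln x_B) = −8.314 × (2.61 ln 0.673 + 1.27 ln 0.327) = 20.4 J/K.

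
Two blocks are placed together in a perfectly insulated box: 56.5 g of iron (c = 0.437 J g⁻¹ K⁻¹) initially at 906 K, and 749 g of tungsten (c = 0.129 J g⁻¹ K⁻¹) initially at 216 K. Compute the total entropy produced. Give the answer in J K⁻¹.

Energy balance: T_f = (m₁c₁T₁ + m₂c₂T₂)/(m₁c₁ + m₂c₂) = 356.44 K.
ΔS₁ = m₁c₁ ln(T_f/T₁) = 24.6905 × ln(356.44/906) = -23.03 J/K.
ΔS₂ = m₂c₂ ln(T_f/T₂) = 96.621 × ln(356.44/216) = 48.4 J/K.
ΔS_total = -23.03 + 48.4 = 25.4 J/K.

ΔS_total = 25.4 J/K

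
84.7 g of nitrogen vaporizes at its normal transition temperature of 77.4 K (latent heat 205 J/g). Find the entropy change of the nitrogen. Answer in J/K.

ΔS = 224 J/K

Heat absorbed by the substance: Q = mL = 84.7 × 205 = 17363.5 J.
At constant T, ΔS = Q_rev/T = 17363.5 / 77.4 = 224 J/K.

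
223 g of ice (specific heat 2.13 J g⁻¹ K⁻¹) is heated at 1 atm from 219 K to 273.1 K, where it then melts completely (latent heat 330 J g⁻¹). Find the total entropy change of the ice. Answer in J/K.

ΔS = 374 J/K

Warming step: ΔS₁ = m c ln(T_tr/T_i) = 223 × 2.13 × ln(273.1/219) = 104.9 J/K.
Phase change: ΔS₂ = +mL/T_tr = 223 × 330 / 273.1 = 269.5 J/K.
ΔS_total = (104.9) + (269.5) = 374 J/K.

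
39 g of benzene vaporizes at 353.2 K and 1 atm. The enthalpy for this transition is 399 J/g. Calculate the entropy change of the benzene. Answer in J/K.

Heat absorbed by the substance: Q = mL = 39 × 399 = 15561 J.
At constant T, ΔS = Q_rev/T = 15561 / 353.2 = 44.1 J/K.

ΔS = 44.1 J/K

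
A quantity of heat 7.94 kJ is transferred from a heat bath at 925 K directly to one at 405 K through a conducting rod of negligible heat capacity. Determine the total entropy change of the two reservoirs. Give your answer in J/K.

ΔS_total = 11 J/K

ΔS_hot = −Q/T_H = −7940/925 = -8.584 J/K and ΔS_cold = +Q/T_C = 7940/405 = 19.6 J/K.
ΔS_total = -8.584 + 19.6 = 11 J/K, positive as the second law requires.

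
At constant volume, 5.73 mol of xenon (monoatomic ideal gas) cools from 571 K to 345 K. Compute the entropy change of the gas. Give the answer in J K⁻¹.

At constant volume, ΔS = nC_V ln(T₂/T₁) with C_V = 3R/2 = 12.47 J mol⁻¹ K⁻¹.
ΔS = 5.73 × 12.47 × ln(345/571) = -36 J/K.

ΔS = -36 J/K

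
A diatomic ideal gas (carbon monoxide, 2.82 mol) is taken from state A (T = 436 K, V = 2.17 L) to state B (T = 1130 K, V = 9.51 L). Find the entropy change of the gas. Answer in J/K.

ΔS = 90.5 J/K

Entropy is a state function: ΔS = nC_V ln(T₂/T₁) + nR ln(V₂/V₁), with C_V = 5R/2 = 20.79 J mol⁻¹ K⁻¹ for a diatomic ideal gas.
ΔS = 2.82 × [20.79 × ln(1130/436) + 8.314 × ln(9.51/2.17)] = 90.5 J/K.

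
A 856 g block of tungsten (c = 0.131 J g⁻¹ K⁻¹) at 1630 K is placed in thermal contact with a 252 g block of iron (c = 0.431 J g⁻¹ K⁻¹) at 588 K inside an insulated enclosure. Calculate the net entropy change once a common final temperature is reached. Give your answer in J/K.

ΔS_total = 27.4 J/K

Energy balance: T_f = (m₁c₁T₁ + m₂c₂T₂)/(m₁c₁ + m₂c₂) = 1117.3 K.
ΔS₁ = m₁c₁ ln(T_f/T₁) = 112.136 × ln(1117.3/1630) = -42.35 J/K.
ΔS₂ = m₂c₂ ln(T_f/T₂) = 108.612 × ln(1117.3/588) = 69.72 J/K.
ΔS_total = -42.35 + 69.72 = 27.4 J/K.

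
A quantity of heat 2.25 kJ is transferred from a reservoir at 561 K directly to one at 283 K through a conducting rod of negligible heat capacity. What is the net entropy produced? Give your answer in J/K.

ΔS_hot = −Q/T_H = −2250/561 = -4.011 J/K and ΔS_cold = +Q/T_C = 2250/283 = 7.951 J/K.
ΔS_total = -4.011 + 7.951 = 3.94 J/K, positive as the second law requires.

ΔS_total = 3.94 J/K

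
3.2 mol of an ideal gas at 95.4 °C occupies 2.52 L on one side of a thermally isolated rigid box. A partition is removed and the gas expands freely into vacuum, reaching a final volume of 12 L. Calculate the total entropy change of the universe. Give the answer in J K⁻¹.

No heat is exchanged and no work is done, so the ideal-gas temperature stays constant.
Entropy is a state function; using a reversible isothermal path, ΔS_gas = nR ln(V₂/V₁) = 3.2 × 8.314 × ln(12/2.52) = 41.5 J/K.
The insulated surroundings exchange no heat, so ΔS_surr = 0 and ΔS_universe = ΔS_gas.

ΔS_universe = 41.5 J/K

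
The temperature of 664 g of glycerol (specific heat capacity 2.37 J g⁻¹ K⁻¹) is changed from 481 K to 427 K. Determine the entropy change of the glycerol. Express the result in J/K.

ΔS = -187 J/K

ΔS = ∫dQ_rev/T = m c ln(T₂/T₁) = 664 × 2.37 × ln(427/481) = -187 J/K.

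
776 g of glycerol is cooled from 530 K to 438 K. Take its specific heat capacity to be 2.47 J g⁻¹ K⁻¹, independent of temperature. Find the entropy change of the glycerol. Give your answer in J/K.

ΔS = ∫dQ_rev/T = m c ln(T₂/T₁) = 776 × 2.47 × ln(438/530) = -365 J/K.

ΔS = -365 J/K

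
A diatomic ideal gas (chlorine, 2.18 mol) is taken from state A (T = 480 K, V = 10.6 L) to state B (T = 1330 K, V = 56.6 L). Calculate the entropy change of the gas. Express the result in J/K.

Entropy is a state function: ΔS = nC_V ln(T₂/T₁) + nR ln(V₂/V₁), with C_V = 5R/2 = 20.79 J mol⁻¹ K⁻¹ for a diatomic ideal gas.
ΔS = 2.18 × [20.79 × ln(1330/480) + 8.314 × ln(56.6/10.6)] = 76.5 J/K.

ΔS = 76.5 J/K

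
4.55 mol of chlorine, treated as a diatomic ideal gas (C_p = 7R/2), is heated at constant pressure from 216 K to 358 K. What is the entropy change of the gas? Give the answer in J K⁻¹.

At constant pressure, ΔS = nC_p ln(T₂/T₁) with C_p = 7R/2 = 29.1 J mol⁻¹ K⁻¹.
ΔS = 4.55 × 29.1 × ln(358/216) = 66.9 J/K.

ΔS = 66.9 J/K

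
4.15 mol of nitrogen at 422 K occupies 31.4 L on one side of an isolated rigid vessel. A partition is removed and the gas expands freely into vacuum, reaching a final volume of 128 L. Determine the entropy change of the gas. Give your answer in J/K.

No heat is exchanged and no work is done, so the ideal-gas temperature stays constant.
Entropy is a state function; using a reversible isothermal path, ΔS_gas = nR ln(V₂/V₁) = 4.15 × 8.314 × ln(128/31.4) = 48.5 J/K.

ΔS_gas = 48.5 J/K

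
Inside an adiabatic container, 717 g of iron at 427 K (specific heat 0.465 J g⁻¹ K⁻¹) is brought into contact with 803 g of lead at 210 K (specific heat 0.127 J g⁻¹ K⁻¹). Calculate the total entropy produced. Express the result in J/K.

ΔS_total = 17.2 J/K

Energy balance: T_f = (m₁c₁T₁ + m₂c₂T₂)/(m₁c₁ + m₂c₂) = 376.17 K.
ΔS₁ = m₁c₁ ln(T_f/T₁) = 333.405 × ln(376.17/427) = -42.26 J/K.
ΔS₂ = m₂c₂ ln(T_f/T₂) = 101.981 × ln(376.17/210) = 59.45 J/K.
ΔS_total = -42.26 + 59.45 = 17.2 J/K.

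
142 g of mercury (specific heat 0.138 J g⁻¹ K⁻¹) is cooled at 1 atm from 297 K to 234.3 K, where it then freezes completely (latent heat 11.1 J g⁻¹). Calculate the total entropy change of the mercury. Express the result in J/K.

ΔS = -11.4 J/K

Cooling step: ΔS₁ = m c ln(T_tr/T_i) = 142 × 0.138 × ln(234.3/297) = -4.647 J/K.
Phase change: ΔS₂ = −mL/T_tr = −142 × 11.1 / 234.3 = -6.727 J/K.
ΔS_total = (-4.647) + (-6.727) = -11.4 J/K.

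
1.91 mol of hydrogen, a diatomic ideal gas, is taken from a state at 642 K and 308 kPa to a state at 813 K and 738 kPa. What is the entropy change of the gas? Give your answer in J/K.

ΔS = nC_p ln(T₂/T₁) − nR ln(P₂/P₁), with C_p = 7R/2 = 29.1 J mol⁻¹ K⁻¹ for a diatomic ideal gas.
ΔS = 1.91 × [29.1 × ln(813/642) − 8.314 × ln(738/308)] = -0.752 J/K.

ΔS = -0.752 J/K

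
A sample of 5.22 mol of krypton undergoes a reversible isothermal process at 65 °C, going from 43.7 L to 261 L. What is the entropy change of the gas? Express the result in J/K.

ΔS_gas = 77.6 J/K

For an isothermal ideal gas ΔS_gas = nR ln(V₂/V₁) = 5.22 × 8.314 × ln(261/43.7) = 77.6 J/K.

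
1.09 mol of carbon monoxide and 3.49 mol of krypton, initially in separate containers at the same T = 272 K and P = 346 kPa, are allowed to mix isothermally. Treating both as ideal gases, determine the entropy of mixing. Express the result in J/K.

ΔS_mix = 20.9 J/K

Mole fractions: x_A = 1.09/4.58 = 0.238, x_B = 0.762.
ΔS_mix = −R(n_A ln x_A + n_B ln x_B) = −8.314 × (1.09 ln 0.238 + 3.49 ln 0.762) = 20.9 J/K.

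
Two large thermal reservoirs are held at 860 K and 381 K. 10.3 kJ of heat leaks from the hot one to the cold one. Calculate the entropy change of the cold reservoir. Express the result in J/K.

The cold reservoir gains heat Q, so ΔS_cold = +Q/T_C = 10300/381 = 27 J/K.

ΔS_cold = 27 J/K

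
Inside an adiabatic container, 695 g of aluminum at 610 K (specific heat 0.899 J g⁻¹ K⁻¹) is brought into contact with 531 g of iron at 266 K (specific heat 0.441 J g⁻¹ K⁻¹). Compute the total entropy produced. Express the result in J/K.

ΔS_total = 51 J/K

Energy balance: T_f = (m₁c₁T₁ + m₂c₂T₂)/(m₁c₁ + m₂c₂) = 516.22 K.
ΔS₁ = m₁c₁ ln(T_f/T₁) = 624.805 × ln(516.22/610) = -104.3 J/K.
ΔS₂ = m₂c₂ ln(T_f/T₂) = 234.171 × ln(516.22/266) = 155.3 J/K.
ΔS_total = -104.3 + 155.3 = 51 J/K.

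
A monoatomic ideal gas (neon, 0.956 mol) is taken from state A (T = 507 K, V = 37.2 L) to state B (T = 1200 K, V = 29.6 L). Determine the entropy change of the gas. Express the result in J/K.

Entropy is a state function: ΔS = nC_V ln(T₂/T₁) + nR ln(V₂/V₁), with C_V = 3R/2 = 12.47 J mol⁻¹ K⁻¹ for a monoatomic ideal gas.
ΔS = 0.956 × [12.47 × ln(1200/507) + 8.314 × ln(29.6/37.2)] = 8.46 J/K.

ΔS = 8.46 J/K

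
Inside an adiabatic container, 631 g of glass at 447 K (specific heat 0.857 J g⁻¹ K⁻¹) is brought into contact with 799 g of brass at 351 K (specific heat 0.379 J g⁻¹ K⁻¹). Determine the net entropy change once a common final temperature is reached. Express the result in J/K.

Energy balance: T_f = (m₁c₁T₁ + m₂c₂T₂)/(m₁c₁ + m₂c₂) = 412.54 K.
ΔS₁ = m₁c₁ ln(T_f/T₁) = 540.767 × ln(412.54/447) = -43.384 J/K.
ΔS₂ = m₂c₂ ln(T_f/T₂) = 302.821 × ln(412.54/351) = 48.919 J/K.
ΔS_total = -43.384 + 48.919 = 5.53 J/K.

ΔS_total = 5.53 J/K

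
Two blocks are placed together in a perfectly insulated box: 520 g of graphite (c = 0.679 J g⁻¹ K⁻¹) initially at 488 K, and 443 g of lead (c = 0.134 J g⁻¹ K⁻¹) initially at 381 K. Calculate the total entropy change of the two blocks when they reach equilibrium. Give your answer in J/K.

Energy balance: T_f = (m₁c₁T₁ + m₂c₂T₂)/(m₁c₁ + m₂c₂) = 472.6 K.
ΔS₁ = m₁c₁ ln(T_f/T₁) = 353.08 × ln(472.6/488) = -11.32 J/K.
ΔS₂ = m₂c₂ ln(T_f/T₂) = 59.362 × ln(472.6/381) = 12.79 J/K.
ΔS_total = -11.32 + 12.79 = 1.47 J/K.

ΔS_total = 1.47 J/K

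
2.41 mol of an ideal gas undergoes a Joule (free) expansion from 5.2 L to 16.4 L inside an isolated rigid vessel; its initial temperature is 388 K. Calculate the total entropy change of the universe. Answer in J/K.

ΔS_universe = 23 J/K

No heat is exchanged and no work is done, so the ideal-gas temperature stays constant.
Entropy is a state function; using a reversible isothermal path, ΔS_gas = nR ln(V₂/V₁) = 2.41 × 8.314 × ln(16.4/5.2) = 23 J/K.
The insulated surroundings exchange no heat, so ΔS_surr = 0 and ΔS_universe = ΔS_gas.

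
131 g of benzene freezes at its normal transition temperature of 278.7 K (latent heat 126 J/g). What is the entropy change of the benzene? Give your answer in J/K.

Heat released by the substance: Q = −mL = −131 × 126 = −16506 J.
At constant T, ΔS = Q_rev/T = −16506 / 278.7 = -59.2 J/K.

ΔS = -59.2 J/K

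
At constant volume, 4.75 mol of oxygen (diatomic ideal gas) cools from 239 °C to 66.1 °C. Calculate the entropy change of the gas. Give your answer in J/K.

ΔS = -40.7 J/K

In kelvin: T₁ = 512.15 K, T₂ = 339.25 K. At constant volume, ΔS = nC_V ln(T₂/T₁) with C_V = 5R/2 = 20.79 J mol⁻¹ K⁻¹.
ΔS = 4.75 × 20.79 × ln(339.25/512.15) = -40.7 J/K.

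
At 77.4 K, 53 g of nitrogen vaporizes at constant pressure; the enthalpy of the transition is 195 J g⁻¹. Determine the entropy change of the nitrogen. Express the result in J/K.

Heat absorbed by the substance: Q = mL = 53 × 195 = 10335 J.
At constant T, ΔS = Q_rev/T = 10335 / 77.4 = 134 J/K.

ΔS = 134 J/K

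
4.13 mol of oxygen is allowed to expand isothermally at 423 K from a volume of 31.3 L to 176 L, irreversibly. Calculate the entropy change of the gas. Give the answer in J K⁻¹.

Entropy is a state function, so ΔS_gas depends only on the end states.
For an isothermal ideal gas ΔS_gas = nR ln(V₂/V₁) = 4.13 × 8.314 × ln(176/31.3) = 59.3 J/K.

ΔS_gas = 59.3 J/K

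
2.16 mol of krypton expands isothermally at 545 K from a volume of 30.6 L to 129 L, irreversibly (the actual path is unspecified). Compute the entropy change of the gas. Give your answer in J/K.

ΔS_gas = 25.8 J/K

Entropy is a state function, so ΔS_gas depends only on the end states.
For an isothermal ideal gas ΔS_gas = nR ln(V₂/V₁) = 2.16 × 8.314 × ln(129/30.6) = 25.8 J/K.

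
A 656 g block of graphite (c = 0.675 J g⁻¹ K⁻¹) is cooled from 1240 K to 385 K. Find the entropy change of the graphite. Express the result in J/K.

ΔS = -518 J/K

ΔS = ∫dQ_rev/T = m c ln(T₂/T₁) = 656 × 0.675 × ln(385/1240) = -518 J/K.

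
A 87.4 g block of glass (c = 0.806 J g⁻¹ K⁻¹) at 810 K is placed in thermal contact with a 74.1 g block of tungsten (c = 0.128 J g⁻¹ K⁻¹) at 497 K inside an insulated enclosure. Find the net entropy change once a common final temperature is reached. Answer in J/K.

Energy balance: T_f = (m₁c₁T₁ + m₂c₂T₂)/(m₁c₁ + m₂c₂) = 772.86 K.
ΔS₁ = m₁c₁ ln(T_f/T₁) = 70.4444 × ln(772.86/810) = -3.307 J/K.
ΔS₂ = m₂c₂ ln(T_f/T₂) = 9.4848 × ln(772.86/497) = 4.188 J/K.
ΔS_total = -3.307 + 4.188 = 0.881 J/K.

ΔS_total = 0.881 J/K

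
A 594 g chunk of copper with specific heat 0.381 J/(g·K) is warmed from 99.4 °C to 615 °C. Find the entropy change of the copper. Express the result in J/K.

ΔS = 197 J/K

In kelvin: T₁ = 372.55 K, T₂ = 888.15 K. ΔS = ∫dQ_rev/T = m c ln(T₂/T₁) = 594 × 0.381 × ln(888.15/372.55) = 197 J/K.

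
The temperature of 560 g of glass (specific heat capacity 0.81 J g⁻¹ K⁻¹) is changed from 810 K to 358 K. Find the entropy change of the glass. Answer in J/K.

ΔS = ∫dQ_rev/T = m c ln(T₂/T₁) = 560 × 0.81 × ln(358/810) = -370 J/K.

ΔS = -370 J/K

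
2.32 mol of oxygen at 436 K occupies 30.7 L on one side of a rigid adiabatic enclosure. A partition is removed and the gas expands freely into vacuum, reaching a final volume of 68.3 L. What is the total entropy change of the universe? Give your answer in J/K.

ΔS_universe = 15.4 J/K

No heat is exchanged and no work is done, so the ideal-gas temperature stays constant.
Entropy is a state function; using a reversible isothermal path, ΔS_gas = nR ln(V₂/V₁) = 2.32 × 8.314 × ln(68.3/30.7) = 15.4 J/K.
The insulated surroundings exchange no heat, so ΔS_surr = 0 and ΔS_universe = ΔS_gas.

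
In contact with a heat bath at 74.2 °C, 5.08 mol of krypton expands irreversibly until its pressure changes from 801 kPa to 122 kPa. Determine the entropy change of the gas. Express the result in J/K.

ΔS_gas = 79.5 J/K

Entropy is a state function, so ΔS_gas depends only on the end states.
For an isothermal ideal gas ΔS_gas = nR ln(P₁/P₂) = 5.08 × 8.314 × ln(801/122) = 79.5 J/K.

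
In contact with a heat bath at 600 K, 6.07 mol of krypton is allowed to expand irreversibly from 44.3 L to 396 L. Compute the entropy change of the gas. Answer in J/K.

ΔS_gas = 111 J/K

Entropy is a state function, so ΔS_gas depends only on the end states.
For an isothermal ideal gas ΔS_gas = nR ln(V₂/V₁) = 6.07 × 8.314 × ln(396/44.3) = 111 J/K.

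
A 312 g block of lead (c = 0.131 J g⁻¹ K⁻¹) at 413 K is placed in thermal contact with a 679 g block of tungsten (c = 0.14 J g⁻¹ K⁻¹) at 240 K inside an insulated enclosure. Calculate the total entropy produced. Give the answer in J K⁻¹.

ΔS_total = 4.48 J/K

Energy balance: T_f = (m₁c₁T₁ + m₂c₂T₂)/(m₁c₁ + m₂c₂) = 292.02 K.
ΔS₁ = m₁c₁ ln(T_f/T₁) = 40.872 × ln(292.02/413) = -14.17 J/K.
ΔS₂ = m₂c₂ ln(T_f/T₂) = 95.06 × ln(292.02/240) = 18.65 J/K.
ΔS_total = -14.17 + 18.65 = 4.48 J/K.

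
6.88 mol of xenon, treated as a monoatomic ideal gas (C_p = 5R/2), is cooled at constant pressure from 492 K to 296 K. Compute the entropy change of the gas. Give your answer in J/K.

At constant pressure, ΔS = nC_p ln(T₂/T₁) with C_p = 5R/2 = 20.79 J mol⁻¹ K⁻¹.
ΔS = 6.88 × 20.79 × ln(296/492) = -72.7 J/K.

ΔS = -72.7 J/K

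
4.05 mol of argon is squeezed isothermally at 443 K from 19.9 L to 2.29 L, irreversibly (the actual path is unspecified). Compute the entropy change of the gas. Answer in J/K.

Entropy is a state function, so ΔS_gas depends only on the end states.
For an isothermal ideal gas ΔS_gas = nR ln(V₂/V₁) = 4.05 × 8.314 × ln(2.29/19.9) = -72.8 J/K.

ΔS_gas = -72.8 J/K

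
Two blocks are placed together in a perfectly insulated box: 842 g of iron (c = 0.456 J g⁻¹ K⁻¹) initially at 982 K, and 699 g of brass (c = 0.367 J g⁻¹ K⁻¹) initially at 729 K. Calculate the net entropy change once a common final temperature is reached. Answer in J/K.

Energy balance: T_f = (m₁c₁T₁ + m₂c₂T₂)/(m₁c₁ + m₂c₂) = 880.67 K.
ΔS₁ = m₁c₁ ln(T_f/T₁) = 383.952 × ln(880.67/982) = -41.82 J/K.
ΔS₂ = m₂c₂ ln(T_f/T₂) = 256.533 × ln(880.67/729) = 48.49 J/K.
ΔS_total = -41.82 + 48.49 = 6.67 J/K.

ΔS_total = 6.67 J/K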